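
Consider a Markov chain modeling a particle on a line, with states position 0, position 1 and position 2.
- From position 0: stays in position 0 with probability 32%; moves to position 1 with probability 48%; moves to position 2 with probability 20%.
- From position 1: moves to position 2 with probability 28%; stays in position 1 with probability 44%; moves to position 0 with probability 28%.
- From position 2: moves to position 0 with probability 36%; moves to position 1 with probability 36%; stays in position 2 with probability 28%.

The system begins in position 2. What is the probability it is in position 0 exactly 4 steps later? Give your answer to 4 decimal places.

0.3129

Propagate the distribution vector 4 steps from position 2.
After 0 steps: (0.0000, 0.0000, 1.0000)
After 1 step: (0.3600, 0.3600, 0.2800)
After 2 steps: (0.3168, 0.4320, 0.2512)
After 3 steps: (0.3128, 0.4326, 0.2547)
After 4 steps: (0.3129, 0.4321, 0.2550)
P(in position 0 after 4 steps) = 0.3129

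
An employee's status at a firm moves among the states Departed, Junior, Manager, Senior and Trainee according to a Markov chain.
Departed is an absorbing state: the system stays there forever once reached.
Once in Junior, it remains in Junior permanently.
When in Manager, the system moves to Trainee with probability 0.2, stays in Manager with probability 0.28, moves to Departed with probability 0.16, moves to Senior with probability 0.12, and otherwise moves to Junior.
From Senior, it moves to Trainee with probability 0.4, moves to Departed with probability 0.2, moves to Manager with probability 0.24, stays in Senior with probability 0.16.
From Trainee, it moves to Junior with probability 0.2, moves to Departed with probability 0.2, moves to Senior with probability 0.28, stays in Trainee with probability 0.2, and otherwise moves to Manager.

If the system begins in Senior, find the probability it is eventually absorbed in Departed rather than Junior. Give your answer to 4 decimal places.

Let h(s) be the probability of absorption at Departed starting from transient state s. Then h(Departed) = 1 and h(Junior) = 0. By first-step analysis:
h(Manager) = 0.16·1 + 0.24·0 + 0.28·h(Manager) + 0.12·h(Senior) + 0.2·h(Trainee)
h(Senior) = 0.2·1 + 0.24·h(Manager) + 0.16·h(Senior) + 0.4·h(Trainee)
h(Trainee) = 0.2·1 + 0.2·0 + 0.12·h(Manager) + 0.28·h(Senior) + 0.2·h(Trainee)
Solving: h(Manager) = 0.4789, h(Senior) = 0.6338, h(Trainee) = 0.5437.
Starting from Senior, the probability is 0.6338.

0.6338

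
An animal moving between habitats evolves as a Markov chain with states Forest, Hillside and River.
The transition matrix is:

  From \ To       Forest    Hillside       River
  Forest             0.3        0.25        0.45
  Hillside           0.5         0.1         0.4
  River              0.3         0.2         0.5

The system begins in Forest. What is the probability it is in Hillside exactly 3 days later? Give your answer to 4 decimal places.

0.1985

Propagate the distribution vector 3 days from Forest.
After 0 days: (1.0000, 0.0000, 0.0000)
After 1 day: (0.3000, 0.2500, 0.4500)
After 2 days: (0.3500, 0.1900, 0.4600)
After 3 days: (0.3380, 0.1985, 0.4635)
P(in Hillside after 3 days) = 0.1985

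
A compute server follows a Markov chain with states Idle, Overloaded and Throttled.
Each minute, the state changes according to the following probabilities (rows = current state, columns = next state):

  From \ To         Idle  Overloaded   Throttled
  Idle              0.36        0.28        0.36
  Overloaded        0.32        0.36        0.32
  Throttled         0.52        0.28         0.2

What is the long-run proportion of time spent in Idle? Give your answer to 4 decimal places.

0.3958

Let the stationary distribution be π with π = πP and π_1 + π_2 + π_3 = 1.
π_1 = 0.36·π_1 + 0.32·π_2 + 0.52·π_3
π_2 = 0.28·π_1 + 0.36·π_2 + 0.28·π_3
Solving with the normalization constraint gives π = (0.3958, 0.3043, 0.2999).
So the stationary probability of Idle is 0.3958.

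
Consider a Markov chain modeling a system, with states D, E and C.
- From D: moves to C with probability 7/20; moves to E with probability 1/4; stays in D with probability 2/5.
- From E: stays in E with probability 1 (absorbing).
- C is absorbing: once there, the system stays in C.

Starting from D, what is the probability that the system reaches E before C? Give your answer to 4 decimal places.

Let h(s) be the probability of absorption at E starting from transient state s. Then h(E) = 1 and h(C) = 0. By first-step analysis:
h(D) = 0.4·h(D) + 0.25·1 + 0.35·0
Solving: h(D) = 0.4167.
Starting from D, the probability is 0.4167.

0.4167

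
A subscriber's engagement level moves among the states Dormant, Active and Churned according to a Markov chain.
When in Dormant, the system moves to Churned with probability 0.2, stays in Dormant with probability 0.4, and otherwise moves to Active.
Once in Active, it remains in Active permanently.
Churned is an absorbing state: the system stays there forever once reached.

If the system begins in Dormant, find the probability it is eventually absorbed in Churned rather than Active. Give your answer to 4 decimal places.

Let h(s) be the probability of absorption at Churned starting from transient state s. Then h(Churned) = 1 and h(Active) = 0. By first-step analysis:
h(Dormant) = 0.4·h(Dormant) + 0.4·0 + 0.2·1
Solving: h(Dormant) = 0.3333.
Starting from Dormant, the probability is 0.3333.

0.3333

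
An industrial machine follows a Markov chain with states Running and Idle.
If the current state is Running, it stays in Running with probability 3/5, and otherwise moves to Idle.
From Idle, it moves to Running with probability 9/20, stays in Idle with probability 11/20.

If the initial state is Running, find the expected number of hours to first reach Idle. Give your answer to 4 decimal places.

2.5000

Let t(s) be the expected number of hours to first reach Idle from state s, with t(Idle) = 0. Conditioning on the first hour:
t(Running) = 1 + 0.6·t(Running)
Solving: t(Running) = 2.5000.
Expected hours from Running to Idle: 2.5000.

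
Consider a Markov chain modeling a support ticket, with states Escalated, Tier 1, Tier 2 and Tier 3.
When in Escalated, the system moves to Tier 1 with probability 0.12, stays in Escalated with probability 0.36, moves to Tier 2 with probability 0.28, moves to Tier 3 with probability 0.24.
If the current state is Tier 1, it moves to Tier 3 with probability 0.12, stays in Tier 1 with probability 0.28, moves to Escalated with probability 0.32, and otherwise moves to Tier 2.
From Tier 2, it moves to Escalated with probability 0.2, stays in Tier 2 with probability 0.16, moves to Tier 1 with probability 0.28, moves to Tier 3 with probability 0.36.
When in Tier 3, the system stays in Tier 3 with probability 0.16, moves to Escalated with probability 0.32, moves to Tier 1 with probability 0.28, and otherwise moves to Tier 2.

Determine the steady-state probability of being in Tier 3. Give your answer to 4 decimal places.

Let the stationary distribution be π with π = πP and π_1 + π_2 + π_3 + π_4 = 1.
π_1 = 0.36·π_1 + 0.32·π_2 + 0.2·π_3 + 0.32·π_4
π_2 = 0.12·π_1 + 0.28·π_2 + 0.28·π_3 + 0.28·π_4
π_3 = 0.28·π_1 + 0.28·π_2 + 0.16·π_3 + 0.24·π_4
Solving with the normalization constraint gives π = (0.3031, 0.2315, 0.2420, 0.2234).
So the stationary probability of Tier 3 is 0.2234.

0.2234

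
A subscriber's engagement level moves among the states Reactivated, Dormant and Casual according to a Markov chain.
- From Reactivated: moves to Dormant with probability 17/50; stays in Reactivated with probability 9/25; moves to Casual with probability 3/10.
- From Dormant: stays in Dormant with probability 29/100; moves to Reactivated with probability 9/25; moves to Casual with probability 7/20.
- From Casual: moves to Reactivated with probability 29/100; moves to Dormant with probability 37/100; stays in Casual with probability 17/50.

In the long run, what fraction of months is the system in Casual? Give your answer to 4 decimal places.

Let the stationary distribution be π with π = πP and π_1 + π_2 + π_3 = 1.
π_1 = 0.36·π_1 + 0.36·π_2 + 0.29·π_3
π_2 = 0.34·π_1 + 0.29·π_2 + 0.37·π_3
Solving with the normalization constraint gives π = (0.3369, 0.3332, 0.3299).
So the stationary probability of Casual is 0.3299.

0.3299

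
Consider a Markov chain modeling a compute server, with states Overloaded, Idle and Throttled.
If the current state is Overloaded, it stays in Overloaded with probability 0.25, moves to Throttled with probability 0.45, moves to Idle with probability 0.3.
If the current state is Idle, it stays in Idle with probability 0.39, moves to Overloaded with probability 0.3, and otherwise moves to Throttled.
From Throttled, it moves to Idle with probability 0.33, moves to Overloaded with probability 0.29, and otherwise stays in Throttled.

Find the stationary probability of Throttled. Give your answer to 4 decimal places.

0.3758

Let the stationary distribution be π with π = πP and π_1 + π_2 + π_3 = 1.
π_1 = 0.25·π_1 + 0.3·π_2 + 0.29·π_3
π_2 = 0.3·π_1 + 0.39·π_2 + 0.33·π_3
Solving with the normalization constraint gives π = (0.2821, 0.3421, 0.3758).
So the stationary probability of Throttled is 0.3758.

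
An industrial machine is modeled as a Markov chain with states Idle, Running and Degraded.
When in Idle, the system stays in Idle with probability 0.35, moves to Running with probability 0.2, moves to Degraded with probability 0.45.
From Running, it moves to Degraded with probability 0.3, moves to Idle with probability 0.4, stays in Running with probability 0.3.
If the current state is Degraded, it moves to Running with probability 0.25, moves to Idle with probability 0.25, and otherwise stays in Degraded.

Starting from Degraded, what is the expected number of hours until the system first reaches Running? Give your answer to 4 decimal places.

4.2353

Let t(s) be the expected number of hours to first reach Running from state s, with t(Running) = 0. Conditioning on the first hour:
t(Idle) = 1 + 0.35·t(Idle) + 0.45·t(Degraded)
t(Degraded) = 1 + 0.25·t(Idle) + 0.5·t(Degraded)
Solving: t(Idle) = 4.4706, t(Degraded) = 4.2353.
Expected hours from Degraded to Running: 4.2353.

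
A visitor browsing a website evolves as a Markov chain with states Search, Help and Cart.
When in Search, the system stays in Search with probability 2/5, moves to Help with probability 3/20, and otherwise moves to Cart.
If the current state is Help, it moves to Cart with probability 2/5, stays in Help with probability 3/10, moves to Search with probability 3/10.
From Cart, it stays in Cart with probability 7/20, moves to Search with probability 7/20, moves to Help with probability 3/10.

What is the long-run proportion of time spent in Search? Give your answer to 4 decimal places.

0.3554

Let the stationary distribution be π with π = πP and π_1 + π_2 + π_3 = 1.
π_1 = 0.4·π_1 + 0.3·π_2 + 0.35·π_3
π_2 = 0.15·π_1 + 0.3·π_2 + 0.3·π_3
Solving with the normalization constraint gives π = (0.3554, 0.2467, 0.3979).
So the stationary probability of Search is 0.3554.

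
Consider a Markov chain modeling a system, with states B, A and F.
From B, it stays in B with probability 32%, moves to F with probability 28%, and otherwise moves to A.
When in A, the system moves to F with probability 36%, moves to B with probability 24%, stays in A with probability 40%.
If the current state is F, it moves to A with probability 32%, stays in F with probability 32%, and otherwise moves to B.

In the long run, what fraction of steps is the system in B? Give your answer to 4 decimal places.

0.3030

Let the stationary distribution be π with π = πP and π_1 + π_2 + π_3 = 1.
π_1 = 0.32·π_1 + 0.24·π_2 + 0.36·π_3
π_2 = 0.4·π_1 + 0.4·π_2 + 0.32·π_3
Solving with the normalization constraint gives π = (0.3030, 0.3742, 0.3228).
So the stationary probability of B is 0.3030.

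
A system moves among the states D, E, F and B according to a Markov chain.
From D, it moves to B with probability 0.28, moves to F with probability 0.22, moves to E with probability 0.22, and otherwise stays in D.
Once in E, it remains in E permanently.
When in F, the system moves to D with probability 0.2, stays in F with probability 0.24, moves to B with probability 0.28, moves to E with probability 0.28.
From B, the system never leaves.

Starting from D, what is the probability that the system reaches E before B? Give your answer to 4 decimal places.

0.4547

Let h(s) be the probability of absorption at E starting from transient state s. Then h(E) = 1 and h(B) = 0. By first-step analysis:
h(D) = 0.28·h(D) + 0.22·1 + 0.22·h(F) + 0.28·0
h(F) = 0.2·h(D) + 0.28·1 + 0.24·h(F) + 0.28·0
Solving: h(D) = 0.4547, h(F) = 0.4881.
Starting from D, the probability is 0.4547.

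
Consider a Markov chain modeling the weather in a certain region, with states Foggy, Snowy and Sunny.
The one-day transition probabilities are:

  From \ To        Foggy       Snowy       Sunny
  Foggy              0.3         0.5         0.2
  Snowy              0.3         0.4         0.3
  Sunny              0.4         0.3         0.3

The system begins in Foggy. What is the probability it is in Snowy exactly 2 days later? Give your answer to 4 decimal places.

0.4100

Sum over the intermediate state after 1 day:
P = P(Foggy→Foggy)·P(Foggy→Snowy) + P(Foggy→Snowy)·P(Snowy→Snowy) + P(Foggy→Sunny)·P(Sunny→Snowy)
  = 0.3×0.5 + 0.5×0.4 + 0.2×0.3
  = 0.1500 + 0.2000 + 0.0600 = 0.4100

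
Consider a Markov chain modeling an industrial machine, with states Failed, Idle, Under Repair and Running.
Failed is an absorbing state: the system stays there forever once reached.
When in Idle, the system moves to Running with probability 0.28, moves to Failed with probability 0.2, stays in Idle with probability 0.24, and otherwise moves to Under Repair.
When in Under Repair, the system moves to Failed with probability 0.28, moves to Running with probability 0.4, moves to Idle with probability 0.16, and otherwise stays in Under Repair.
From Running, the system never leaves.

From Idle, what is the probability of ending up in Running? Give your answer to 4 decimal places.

0.5849

Let h(s) be the probability of absorption at Running starting from transient state s. Then h(Running) = 1 and h(Failed) = 0. By first-step analysis:
h(Idle) = 0.2·0 + 0.24·h(Idle) + 0.28·h(Under Repair) + 0.28·1
h(Under Repair) = 0.28·0 + 0.16·h(Idle) + 0.16·h(Under Repair) + 0.4·1
Solving: h(Idle) = 0.5849, h(Under Repair) = 0.5876.
Starting from Idle, the probability is 0.5849.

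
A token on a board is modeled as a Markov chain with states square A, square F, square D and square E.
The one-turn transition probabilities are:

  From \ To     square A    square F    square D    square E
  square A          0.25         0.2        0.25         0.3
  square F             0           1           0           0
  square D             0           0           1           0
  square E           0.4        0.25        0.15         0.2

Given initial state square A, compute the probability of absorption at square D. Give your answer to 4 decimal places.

Let h(s) be the probability of absorption at square D starting from transient state s. Then h(square D) = 1 and h(square F) = 0. By first-step analysis:
h(square A) = 0.25·h(square A) + 0.2·0 + 0.25·1 + 0.3·h(square E)
h(square E) = 0.4·h(square A) + 0.25·0 + 0.15·1 + 0.2·h(square E)
Solving: h(square A) = 0.5104, h(square E) = 0.4427.
Starting from square A, the probability is 0.5104.

0.5104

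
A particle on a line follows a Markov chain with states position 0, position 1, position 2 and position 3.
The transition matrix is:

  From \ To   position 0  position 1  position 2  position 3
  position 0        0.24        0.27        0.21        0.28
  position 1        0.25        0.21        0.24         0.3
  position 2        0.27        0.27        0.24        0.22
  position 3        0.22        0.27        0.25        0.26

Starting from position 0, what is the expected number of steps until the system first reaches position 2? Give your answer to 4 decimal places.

Let t(s) be the expected number of steps to first reach position 2 from state s, with t(position 2) = 0. Conditioning on the first step:
t(position 0) = 1 + 0.24·t(position 0) + 0.27·t(position 1) + 0.28·t(position 3)
t(position 1) = 1 + 0.25·t(position 0) + 0.21·t(position 1) + 0.3·t(position 3)
t(position 3) = 1 + 0.22·t(position 0) + 0.27·t(position 1) + 0.26·t(position 3)
Solving: t(position 0) = 4.3702, t(position 1) = 4.2433, t(position 3) = 4.1988.
Expected steps from position 0 to position 2: 4.3702.

4.3702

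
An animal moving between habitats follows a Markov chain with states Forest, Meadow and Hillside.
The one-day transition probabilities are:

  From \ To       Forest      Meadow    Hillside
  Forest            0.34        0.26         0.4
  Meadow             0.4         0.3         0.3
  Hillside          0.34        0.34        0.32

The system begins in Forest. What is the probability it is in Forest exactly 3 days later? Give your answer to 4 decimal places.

Propagate the distribution vector 3 days from Forest.
After 0 days: (1.0000, 0.0000, 0.0000)
After 1 day: (0.3400, 0.2600, 0.4000)
After 2 days: (0.3556, 0.3024, 0.3420)
After 3 days: (0.3581, 0.2995, 0.3424)
P(in Forest after 3 days) = 0.3581

0.3581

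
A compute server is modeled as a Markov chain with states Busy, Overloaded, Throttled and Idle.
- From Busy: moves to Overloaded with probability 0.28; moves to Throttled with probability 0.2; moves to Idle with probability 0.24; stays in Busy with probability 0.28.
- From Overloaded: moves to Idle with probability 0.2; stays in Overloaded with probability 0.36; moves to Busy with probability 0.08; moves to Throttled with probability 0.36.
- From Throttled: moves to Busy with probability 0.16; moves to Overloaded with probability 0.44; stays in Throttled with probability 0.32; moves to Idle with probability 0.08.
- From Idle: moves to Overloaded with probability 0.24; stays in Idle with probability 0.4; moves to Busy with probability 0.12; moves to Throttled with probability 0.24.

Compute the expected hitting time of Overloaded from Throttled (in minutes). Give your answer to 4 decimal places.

Let t(s) be the expected number of minutes to first reach Overloaded from state s, with t(Overloaded) = 0. Conditioning on the first minute:
t(Busy) = 1 + 0.28·t(Busy) + 0.2·t(Throttled) + 0.24·t(Idle)
t(Throttled) = 1 + 0.16·t(Busy) + 0.32·t(Throttled) + 0.08·t(Idle)
t(Idle) = 1 + 0.12·t(Busy) + 0.24·t(Throttled) + 0.4·t(Idle)
Solving: t(Busy) = 3.2415, t(Throttled) = 2.6294, t(Idle) = 3.3667.
Expected minutes from Throttled to Overloaded: 2.6294.

2.6294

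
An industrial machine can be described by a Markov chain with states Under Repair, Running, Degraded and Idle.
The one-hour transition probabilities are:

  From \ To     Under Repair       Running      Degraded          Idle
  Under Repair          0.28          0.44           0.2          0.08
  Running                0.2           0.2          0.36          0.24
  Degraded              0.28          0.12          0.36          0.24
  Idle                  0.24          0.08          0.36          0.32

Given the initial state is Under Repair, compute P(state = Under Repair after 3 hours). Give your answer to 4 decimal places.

0.2526

Propagate the distribution vector 3 hours from Under Repair.
After 0 hours: (1.0000, 0.0000, 0.0000, 0.0000)
After 1 hour: (0.2800, 0.4400, 0.2000, 0.0800)
After 2 hours: (0.2416, 0.2416, 0.3152, 0.2016)
After 3 hours: (0.2526, 0.2086, 0.3213, 0.2175)
P(in Under Repair after 3 hours) = 0.2526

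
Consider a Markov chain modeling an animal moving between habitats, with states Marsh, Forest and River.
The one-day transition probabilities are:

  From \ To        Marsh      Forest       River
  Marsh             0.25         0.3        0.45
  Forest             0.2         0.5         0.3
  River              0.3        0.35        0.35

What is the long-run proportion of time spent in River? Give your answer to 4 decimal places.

0.3549

Let the stationary distribution be π with π = πP and π_1 + π_2 + π_3 = 1.
π_1 = 0.25·π_1 + 0.2·π_2 + 0.3·π_3
π_2 = 0.3·π_1 + 0.5·π_2 + 0.35·π_3
Solving with the normalization constraint gives π = (0.2479, 0.3972, 0.3549).
So the stationary probability of River is 0.3549.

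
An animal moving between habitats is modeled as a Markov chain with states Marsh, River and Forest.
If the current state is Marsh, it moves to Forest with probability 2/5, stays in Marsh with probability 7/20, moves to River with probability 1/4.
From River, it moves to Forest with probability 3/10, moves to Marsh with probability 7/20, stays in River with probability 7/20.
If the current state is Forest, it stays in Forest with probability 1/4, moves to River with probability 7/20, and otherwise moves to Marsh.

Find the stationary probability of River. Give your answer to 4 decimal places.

Let the stationary distribution be π with π = πP and π_1 + π_2 + π_3 = 1.
π_1 = 0.35·π_1 + 0.35·π_2 + 0.4·π_3
π_2 = 0.25·π_1 + 0.35·π_2 + 0.35·π_3
Solving with the normalization constraint gives π = (0.3660, 0.3134, 0.3206).
So the stationary probability of River is 0.3134.

0.3134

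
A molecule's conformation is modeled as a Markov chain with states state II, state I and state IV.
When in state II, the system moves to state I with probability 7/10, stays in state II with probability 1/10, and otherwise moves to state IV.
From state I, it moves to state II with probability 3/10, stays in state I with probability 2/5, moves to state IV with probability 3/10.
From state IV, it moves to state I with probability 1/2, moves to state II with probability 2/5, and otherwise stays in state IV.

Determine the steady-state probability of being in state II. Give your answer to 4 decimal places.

Let the stationary distribution be π with π = πP and π_1 + π_2 + π_3 = 1.
π_1 = 0.1·π_1 + 0.3·π_2 + 0.4·π_3
π_2 = 0.7·π_1 + 0.4·π_2 + 0.5·π_3
Solving with the normalization constraint gives π = (0.2690, 0.5034, 0.2276).
So the stationary probability of state II is 0.2690.

0.2690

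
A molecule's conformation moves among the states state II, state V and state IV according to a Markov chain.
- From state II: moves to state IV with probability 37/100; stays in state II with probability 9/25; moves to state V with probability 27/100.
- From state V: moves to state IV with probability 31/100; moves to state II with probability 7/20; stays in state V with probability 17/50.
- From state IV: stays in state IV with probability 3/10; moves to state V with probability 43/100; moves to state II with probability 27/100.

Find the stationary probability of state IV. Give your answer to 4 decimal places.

0.3264

Let the stationary distribution be π with π = πP and π_1 + π_2 + π_3 = 1.
π_1 = 0.36·π_1 + 0.35·π_2 + 0.27·π_3
π_2 = 0.27·π_1 + 0.34·π_2 + 0.43·π_3
Solving with the normalization constraint gives π = (0.3272, 0.3465, 0.3264).
So the stationary probability of state IV is 0.3264.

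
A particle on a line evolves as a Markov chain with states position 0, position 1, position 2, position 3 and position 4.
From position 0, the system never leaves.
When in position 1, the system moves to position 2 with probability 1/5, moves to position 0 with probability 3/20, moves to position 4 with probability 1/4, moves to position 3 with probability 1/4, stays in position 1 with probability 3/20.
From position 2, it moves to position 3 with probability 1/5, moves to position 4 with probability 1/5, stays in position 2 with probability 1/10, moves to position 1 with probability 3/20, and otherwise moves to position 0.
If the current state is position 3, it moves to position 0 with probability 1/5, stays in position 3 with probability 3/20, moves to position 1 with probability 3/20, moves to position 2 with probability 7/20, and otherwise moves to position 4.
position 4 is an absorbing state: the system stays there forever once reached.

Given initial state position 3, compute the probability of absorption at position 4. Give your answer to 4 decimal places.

Let h(s) be the probability of absorption at position 4 starting from transient state s. Then h(position 4) = 1 and h(position 0) = 0. By first-step analysis:
h(position 1) = 0.15·0 + 0.15·h(position 1) + 0.2·h(position 2) + 0.25·h(position 3) + 0.25·1
h(position 2) = 0.35·0 + 0.15·h(position 1) + 0.1·h(position 2) + 0.2·h(position 3) + 0.2·1
h(position 3) = 0.2·0 + 0.15·h(position 1) + 0.35·h(position 2) + 0.15·h(position 3) + 0.15·1
Solving: h(position 1) = 0.5172, h(position 2) = 0.4050, h(position 3) = 0.4345.
Starting from position 3, the probability is 0.4345.

0.4345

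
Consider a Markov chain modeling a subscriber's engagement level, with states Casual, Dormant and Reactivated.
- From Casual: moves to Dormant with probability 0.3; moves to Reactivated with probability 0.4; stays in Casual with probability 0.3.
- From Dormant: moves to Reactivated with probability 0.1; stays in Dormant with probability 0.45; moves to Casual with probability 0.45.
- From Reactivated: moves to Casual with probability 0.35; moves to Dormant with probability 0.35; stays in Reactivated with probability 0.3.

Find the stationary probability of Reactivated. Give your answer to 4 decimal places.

0.2632

Let the stationary distribution be π with π = πP and π_1 + π_2 + π_3 = 1.
π_1 = 0.3·π_1 + 0.45·π_2 + 0.35·π_3
π_2 = 0.3·π_1 + 0.45·π_2 + 0.35·π_3
Solving with the normalization constraint gives π = (0.3684, 0.3684, 0.2632).
So the stationary probability of Reactivated is 0.2632.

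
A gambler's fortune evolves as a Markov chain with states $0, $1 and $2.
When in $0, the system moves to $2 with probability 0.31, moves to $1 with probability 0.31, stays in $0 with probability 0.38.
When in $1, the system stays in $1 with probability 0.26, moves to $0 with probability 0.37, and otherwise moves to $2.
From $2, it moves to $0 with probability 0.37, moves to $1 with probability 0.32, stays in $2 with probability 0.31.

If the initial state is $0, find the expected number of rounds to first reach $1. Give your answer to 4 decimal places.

Let t(s) be the expected number of rounds to first reach $1 from state s, with t($1) = 0. Conditioning on the first round:
t($0) = 1 + 0.38·t($0) + 0.31·t($2)
t($2) = 1 + 0.37·t($0) + 0.31·t($2)
Solving: t($0) = 3.1939, t($2) = 3.1619.
Expected rounds from $0 to $1: 3.1939.

3.1939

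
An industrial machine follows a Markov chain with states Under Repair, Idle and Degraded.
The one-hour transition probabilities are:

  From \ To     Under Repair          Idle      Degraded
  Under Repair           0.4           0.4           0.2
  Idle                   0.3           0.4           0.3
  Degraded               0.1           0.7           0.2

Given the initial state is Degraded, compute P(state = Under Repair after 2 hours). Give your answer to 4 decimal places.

0.2700

Sum over the intermediate state after 1 hour:
P = P(Degraded→Under Repair)·P(Under Repair→Under Repair) + P(Degraded→Idle)·P(Idle→Under Repair) + P(Degraded→Degraded)·P(Degraded→Under Repair)
  = 0.1×0.4 + 0.7×0.3 + 0.2×0.1
  = 0.0400 + 0.2100 + 0.0200 = 0.2700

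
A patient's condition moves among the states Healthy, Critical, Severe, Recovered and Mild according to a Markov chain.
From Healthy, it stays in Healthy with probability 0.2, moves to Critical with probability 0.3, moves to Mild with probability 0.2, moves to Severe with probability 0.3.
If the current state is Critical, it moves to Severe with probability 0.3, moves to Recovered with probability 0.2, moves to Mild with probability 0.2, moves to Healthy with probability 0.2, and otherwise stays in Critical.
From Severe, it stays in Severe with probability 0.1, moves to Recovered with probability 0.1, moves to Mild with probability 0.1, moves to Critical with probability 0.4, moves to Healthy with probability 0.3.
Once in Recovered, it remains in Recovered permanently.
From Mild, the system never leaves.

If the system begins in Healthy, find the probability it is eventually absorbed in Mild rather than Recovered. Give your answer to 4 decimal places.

0.6885

Let h(s) be the probability of absorption at Mild starting from transient state s. Then h(Mild) = 1 and h(Recovered) = 0. By first-step analysis:
h(Healthy) = 0.2·h(Healthy) + 0.3·h(Critical) + 0.3·h(Severe) + 0.2·1
h(Critical) = 0.2·h(Healthy) + 0.1·h(Critical) + 0.3·h(Severe) + 0.2·0 + 0.2·1
h(Severe) = 0.3·h(Healthy) + 0.4·h(Critical) + 0.1·h(Severe) + 0.1·0 + 0.1·1
Solving: h(Healthy) = 0.6885, h(Critical) = 0.5738, h(Severe) = 0.5956.
Starting from Healthy, the probability is 0.6885.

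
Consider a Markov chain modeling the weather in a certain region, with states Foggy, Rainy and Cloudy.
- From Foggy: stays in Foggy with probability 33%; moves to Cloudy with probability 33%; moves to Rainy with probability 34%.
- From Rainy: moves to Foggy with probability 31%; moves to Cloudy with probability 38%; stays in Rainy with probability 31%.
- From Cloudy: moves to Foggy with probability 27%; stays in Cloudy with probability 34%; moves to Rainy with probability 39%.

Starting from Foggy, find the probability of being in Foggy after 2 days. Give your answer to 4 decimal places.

Sum over the intermediate state after 1 day:
P = P(Foggy→Foggy)·P(Foggy→Foggy) + P(Foggy→Rainy)·P(Rainy→Foggy) + P(Foggy→Cloudy)·P(Cloudy→Foggy)
  = 0.33×0.33 + 0.34×0.31 + 0.33×0.27
  = 0.1089 + 0.1054 + 0.0891 = 0.3034

0.3034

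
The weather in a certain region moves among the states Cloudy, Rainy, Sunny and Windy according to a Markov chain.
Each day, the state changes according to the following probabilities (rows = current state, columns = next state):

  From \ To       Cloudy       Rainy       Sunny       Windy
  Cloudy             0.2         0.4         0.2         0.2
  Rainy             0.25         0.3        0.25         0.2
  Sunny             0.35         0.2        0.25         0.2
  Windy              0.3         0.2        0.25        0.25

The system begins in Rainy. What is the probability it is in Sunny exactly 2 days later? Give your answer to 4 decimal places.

Propagate the distribution vector 2 days from Rainy.
After 0 days: (0.0000, 1.0000, 0.0000, 0.0000)
After 1 day: (0.2500, 0.3000, 0.2500, 0.2000)
After 2 days: (0.2725, 0.2800, 0.2375, 0.2100)
P(in Sunny after 2 days) = 0.2375

0.2375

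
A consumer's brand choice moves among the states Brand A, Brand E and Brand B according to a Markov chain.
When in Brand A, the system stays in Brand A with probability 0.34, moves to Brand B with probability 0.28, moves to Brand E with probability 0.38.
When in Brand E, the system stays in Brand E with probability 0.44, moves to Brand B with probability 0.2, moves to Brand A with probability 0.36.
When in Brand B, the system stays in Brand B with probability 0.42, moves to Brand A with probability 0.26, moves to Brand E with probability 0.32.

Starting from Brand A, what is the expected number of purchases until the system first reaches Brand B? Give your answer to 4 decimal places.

Let t(s) be the expected number of purchases to first reach Brand B from state s, with t(Brand B) = 0. Conditioning on the first purchase:
t(Brand A) = 1 + 0.34·t(Brand A) + 0.38·t(Brand E)
t(Brand E) = 1 + 0.36·t(Brand A) + 0.44·t(Brand E)
Solving: t(Brand A) = 4.0378, t(Brand E) = 4.3814.
Expected purchases from Brand A to Brand B: 4.0378.

4.0378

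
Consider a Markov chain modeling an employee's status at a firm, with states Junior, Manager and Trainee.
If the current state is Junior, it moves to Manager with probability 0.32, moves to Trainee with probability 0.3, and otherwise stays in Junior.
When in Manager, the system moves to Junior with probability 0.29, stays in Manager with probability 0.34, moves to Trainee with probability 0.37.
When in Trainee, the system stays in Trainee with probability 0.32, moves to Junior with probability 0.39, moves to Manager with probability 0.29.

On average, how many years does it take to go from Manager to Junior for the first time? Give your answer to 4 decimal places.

Let t(s) be the expected number of years to first reach Junior from state s, with t(Junior) = 0. Conditioning on the first year:
t(Manager) = 1 + 0.34·t(Manager) + 0.37·t(Trainee)
t(Trainee) = 1 + 0.29·t(Manager) + 0.32·t(Trainee)
Solving: t(Manager) = 3.0747, t(Trainee) = 2.7818.
Expected years from Manager to Junior: 3.0747.

3.0747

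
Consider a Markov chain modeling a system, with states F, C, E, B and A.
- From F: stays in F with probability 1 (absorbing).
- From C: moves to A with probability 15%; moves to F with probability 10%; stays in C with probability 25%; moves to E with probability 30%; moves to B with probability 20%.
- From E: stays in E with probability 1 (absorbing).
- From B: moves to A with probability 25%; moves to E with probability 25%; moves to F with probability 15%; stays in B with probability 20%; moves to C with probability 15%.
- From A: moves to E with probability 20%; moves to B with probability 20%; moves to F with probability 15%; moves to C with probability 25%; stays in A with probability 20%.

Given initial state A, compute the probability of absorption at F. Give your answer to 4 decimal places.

0.3728

Let h(s) be the probability of absorption at F starting from transient state s. Then h(F) = 1 and h(E) = 0. By first-step analysis:
h(C) = 0.1·1 + 0.25·h(C) + 0.3·0 + 0.2·h(B) + 0.15·h(A)
h(B) = 0.15·1 + 0.15·h(C) + 0.25·0 + 0.2·h(B) + 0.25·h(A)
h(A) = 0.15·1 + 0.25·h(C) + 0.2·0 + 0.2·h(B) + 0.2·h(A)
Solving: h(C) = 0.3042, h(B) = 0.3610, h(A) = 0.3728.
Starting from A, the probability is 0.3728.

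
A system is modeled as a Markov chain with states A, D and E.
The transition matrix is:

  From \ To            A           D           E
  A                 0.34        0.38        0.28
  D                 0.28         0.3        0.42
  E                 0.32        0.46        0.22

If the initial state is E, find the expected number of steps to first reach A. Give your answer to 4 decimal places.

Let t(s) be the expected number of steps to first reach A from state s, with t(A) = 0. Conditioning on the first step:
t(D) = 1 + 0.3·t(D) + 0.42·t(E)
t(E) = 1 + 0.46·t(D) + 0.22·t(E)
Solving: t(D) = 3.4014, t(E) = 3.2880.
Expected steps from E to A: 3.2880.

3.2880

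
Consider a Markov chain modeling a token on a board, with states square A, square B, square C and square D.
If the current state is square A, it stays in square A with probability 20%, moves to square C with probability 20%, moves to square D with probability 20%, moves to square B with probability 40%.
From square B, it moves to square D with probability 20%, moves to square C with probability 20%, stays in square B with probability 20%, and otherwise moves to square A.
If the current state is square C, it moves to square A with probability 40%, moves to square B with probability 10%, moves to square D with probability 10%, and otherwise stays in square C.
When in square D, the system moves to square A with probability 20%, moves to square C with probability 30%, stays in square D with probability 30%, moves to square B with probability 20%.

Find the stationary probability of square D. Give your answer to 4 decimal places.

0.1918

Let the stationary distribution be π with π = πP and π_1 + π_2 + π_3 + π_4 = 1.
π_1 = 0.2·π_1 + 0.4·π_2 + 0.4·π_3 + 0.2·π_4
π_2 = 0.4·π_1 + 0.2·π_2 + 0.1·π_3 + 0.2·π_4
π_3 = 0.2·π_1 + 0.2·π_2 + 0.4·π_3 + 0.3·π_4
Solving with the normalization constraint gives π = (0.3014, 0.2329, 0.2740, 0.1918).
So the stationary probability of square D is 0.1918.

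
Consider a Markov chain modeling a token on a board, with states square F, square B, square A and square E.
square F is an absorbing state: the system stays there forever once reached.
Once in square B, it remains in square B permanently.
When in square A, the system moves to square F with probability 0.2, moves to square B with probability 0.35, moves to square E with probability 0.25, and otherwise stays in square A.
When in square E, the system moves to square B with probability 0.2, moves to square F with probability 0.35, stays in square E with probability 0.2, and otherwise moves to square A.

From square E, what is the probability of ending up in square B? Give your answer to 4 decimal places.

Let h(s) be the probability of absorption at square B starting from transient state s. Then h(square B) = 1 and h(square F) = 0. By first-step analysis:
h(square A) = 0.2·0 + 0.35·1 + 0.2·h(square A) + 0.25·h(square E)
h(square E) = 0.35·0 + 0.2·1 + 0.25·h(square A) + 0.2·h(square E)
Solving: h(square A) = 0.5714, h(square E) = 0.4286.
Starting from square E, the probability is 0.4286.

0.4286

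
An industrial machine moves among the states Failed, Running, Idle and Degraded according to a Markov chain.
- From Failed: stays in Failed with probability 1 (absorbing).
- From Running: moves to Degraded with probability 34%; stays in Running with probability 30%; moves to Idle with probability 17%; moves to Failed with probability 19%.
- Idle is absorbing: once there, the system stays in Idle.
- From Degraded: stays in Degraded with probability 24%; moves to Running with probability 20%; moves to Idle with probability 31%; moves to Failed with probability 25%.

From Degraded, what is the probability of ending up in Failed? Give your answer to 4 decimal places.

0.4591

Let h(s) be the probability of absorption at Failed starting from transient state s. Then h(Failed) = 1 and h(Idle) = 0. By first-step analysis:
h(Running) = 0.19·1 + 0.3·h(Running) + 0.17·0 + 0.34·h(Degraded)
h(Degraded) = 0.25·1 + 0.2·h(Running) + 0.31·0 + 0.24·h(Degraded)
Solving: h(Running) = 0.4944, h(Degraded) = 0.4591.
Starting from Degraded, the probability is 0.4591.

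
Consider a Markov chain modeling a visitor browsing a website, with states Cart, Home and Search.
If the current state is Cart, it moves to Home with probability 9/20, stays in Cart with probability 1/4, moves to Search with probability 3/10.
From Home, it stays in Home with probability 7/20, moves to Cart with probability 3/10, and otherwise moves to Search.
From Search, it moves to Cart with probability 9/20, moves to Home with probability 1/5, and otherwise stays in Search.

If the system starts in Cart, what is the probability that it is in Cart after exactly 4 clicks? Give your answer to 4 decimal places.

Propagate the distribution vector 4 clicks from Cart.
After 0 clicks: (1.0000, 0.0000, 0.0000)
After 1 click: (0.2500, 0.4500, 0.3000)
After 2 clicks: (0.3325, 0.3300, 0.3375)
After 3 clicks: (0.3340, 0.3326, 0.3334)
After 4 clicks: (0.3333, 0.3334, 0.3333)
P(in Cart after 4 clicks) = 0.3333

0.3333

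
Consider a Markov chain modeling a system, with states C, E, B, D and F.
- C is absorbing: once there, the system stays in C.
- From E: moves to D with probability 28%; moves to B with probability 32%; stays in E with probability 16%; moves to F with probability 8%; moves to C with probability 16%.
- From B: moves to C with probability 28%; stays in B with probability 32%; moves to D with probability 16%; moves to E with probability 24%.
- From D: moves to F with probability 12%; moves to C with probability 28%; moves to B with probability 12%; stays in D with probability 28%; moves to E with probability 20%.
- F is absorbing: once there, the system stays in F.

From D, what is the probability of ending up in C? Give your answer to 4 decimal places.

Let h(s) be the probability of absorption at C starting from transient state s. Then h(C) = 1 and h(F) = 0. By first-step analysis:
h(E) = 0.16·1 + 0.16·h(E) + 0.32·h(B) + 0.28·h(D) + 0.08·0
h(B) = 0.28·1 + 0.24·h(E) + 0.32·h(B) + 0.16·h(D)
h(D) = 0.28·1 + 0.2·h(E) + 0.12·h(B) + 0.28·h(D) + 0.12·0
Solving: h(E) = 0.7650, h(B) = 0.8569, h(D) = 0.7442.
Starting from D, the probability is 0.7442.

0.7442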